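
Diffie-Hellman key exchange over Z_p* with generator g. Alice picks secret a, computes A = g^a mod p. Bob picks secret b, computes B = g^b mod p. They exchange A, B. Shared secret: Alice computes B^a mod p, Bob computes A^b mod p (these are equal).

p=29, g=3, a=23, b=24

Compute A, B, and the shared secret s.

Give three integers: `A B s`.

A = 3^23 mod 29  (bits of 23 = 10111)
  bit 0 = 1: r = r^2 * 3 mod 29 = 1^2 * 3 = 1*3 = 3
  bit 1 = 0: r = r^2 mod 29 = 3^2 = 9
  bit 2 = 1: r = r^2 * 3 mod 29 = 9^2 * 3 = 23*3 = 11
  bit 3 = 1: r = r^2 * 3 mod 29 = 11^2 * 3 = 5*3 = 15
  bit 4 = 1: r = r^2 * 3 mod 29 = 15^2 * 3 = 22*3 = 8
  -> A = 8
B = 3^24 mod 29  (bits of 24 = 11000)
  bit 0 = 1: r = r^2 * 3 mod 29 = 1^2 * 3 = 1*3 = 3
  bit 1 = 1: r = r^2 * 3 mod 29 = 3^2 * 3 = 9*3 = 27
  bit 2 = 0: r = r^2 mod 29 = 27^2 = 4
  bit 3 = 0: r = r^2 mod 29 = 4^2 = 16
  bit 4 = 0: r = r^2 mod 29 = 16^2 = 24
  -> B = 24
s = B^a = 24^23 mod 29  (bits of 23 = 10111)
  bit 0 = 1: r = r^2 * 24 mod 29 = 1^2 * 24 = 1*24 = 24
  bit 1 = 0: r = r^2 mod 29 = 24^2 = 25
  bit 2 = 1: r = r^2 * 24 mod 29 = 25^2 * 24 = 16*24 = 7
  bit 3 = 1: r = r^2 * 24 mod 29 = 7^2 * 24 = 20*24 = 16
  bit 4 = 1: r = r^2 * 24 mod 29 = 16^2 * 24 = 24*24 = 25
  -> s = B^a = 25

Answer: 8 24 25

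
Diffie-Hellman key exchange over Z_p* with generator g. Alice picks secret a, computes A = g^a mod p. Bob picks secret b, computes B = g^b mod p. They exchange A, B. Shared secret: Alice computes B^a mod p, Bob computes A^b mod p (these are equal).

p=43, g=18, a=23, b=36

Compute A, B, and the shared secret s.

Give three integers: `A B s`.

Answer: 20 21 11

Derivation:
A = 18^23 mod 43  (bits of 23 = 10111)
  bit 0 = 1: r = r^2 * 18 mod 43 = 1^2 * 18 = 1*18 = 18
  bit 1 = 0: r = r^2 mod 43 = 18^2 = 23
  bit 2 = 1: r = r^2 * 18 mod 43 = 23^2 * 18 = 13*18 = 19
  bit 3 = 1: r = r^2 * 18 mod 43 = 19^2 * 18 = 17*18 = 5
  bit 4 = 1: r = r^2 * 18 mod 43 = 5^2 * 18 = 25*18 = 20
  -> A = 20
B = 18^36 mod 43  (bits of 36 = 100100)
  bit 0 = 1: r = r^2 * 18 mod 43 = 1^2 * 18 = 1*18 = 18
  bit 1 = 0: r = r^2 mod 43 = 18^2 = 23
  bit 2 = 0: r = r^2 mod 43 = 23^2 = 13
  bit 3 = 1: r = r^2 * 18 mod 43 = 13^2 * 18 = 40*18 = 32
  bit 4 = 0: r = r^2 mod 43 = 32^2 = 35
  bit 5 = 0: r = r^2 mod 43 = 35^2 = 21
  -> B = 21
s = B^a = 21^23 mod 43  (bits of 23 = 10111)
  bit 0 = 1: r = r^2 * 21 mod 43 = 1^2 * 21 = 1*21 = 21
  bit 1 = 0: r = r^2 mod 43 = 21^2 = 11
  bit 2 = 1: r = r^2 * 21 mod 43 = 11^2 * 21 = 35*21 = 4
  bit 3 = 1: r = r^2 * 21 mod 43 = 4^2 * 21 = 16*21 = 35
  bit 4 = 1: r = r^2 * 21 mod 43 = 35^2 * 21 = 21*21 = 11
  -> s = B^a = 11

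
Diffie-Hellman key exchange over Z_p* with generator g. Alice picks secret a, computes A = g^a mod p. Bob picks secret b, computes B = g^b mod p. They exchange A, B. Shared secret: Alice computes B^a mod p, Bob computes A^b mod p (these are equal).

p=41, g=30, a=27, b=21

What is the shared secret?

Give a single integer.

Answer: 6

Derivation:
A = 30^27 mod 41  (bits of 27 = 11011)
  bit 0 = 1: r = r^2 * 30 mod 41 = 1^2 * 30 = 1*30 = 30
  bit 1 = 1: r = r^2 * 30 mod 41 = 30^2 * 30 = 39*30 = 22
  bit 2 = 0: r = r^2 mod 41 = 22^2 = 33
  bit 3 = 1: r = r^2 * 30 mod 41 = 33^2 * 30 = 23*30 = 34
  bit 4 = 1: r = r^2 * 30 mod 41 = 34^2 * 30 = 8*30 = 35
  -> A = 35
B = 30^21 mod 41  (bits of 21 = 10101)
  bit 0 = 1: r = r^2 * 30 mod 41 = 1^2 * 30 = 1*30 = 30
  bit 1 = 0: r = r^2 mod 41 = 30^2 = 39
  bit 2 = 1: r = r^2 * 30 mod 41 = 39^2 * 30 = 4*30 = 38
  bit 3 = 0: r = r^2 mod 41 = 38^2 = 9
  bit 4 = 1: r = r^2 * 30 mod 41 = 9^2 * 30 = 40*30 = 11
  -> B = 11
s = B^a = 11^27 mod 41  (bits of 27 = 11011)
  bit 0 = 1: r = r^2 * 11 mod 41 = 1^2 * 11 = 1*11 = 11
  bit 1 = 1: r = r^2 * 11 mod 41 = 11^2 * 11 = 39*11 = 19
  bit 2 = 0: r = r^2 mod 41 = 19^2 = 33
  bit 3 = 1: r = r^2 * 11 mod 41 = 33^2 * 11 = 23*11 = 7
  bit 4 = 1: r = r^2 * 11 mod 41 = 7^2 * 11 = 8*11 = 6
  -> s = B^a = 6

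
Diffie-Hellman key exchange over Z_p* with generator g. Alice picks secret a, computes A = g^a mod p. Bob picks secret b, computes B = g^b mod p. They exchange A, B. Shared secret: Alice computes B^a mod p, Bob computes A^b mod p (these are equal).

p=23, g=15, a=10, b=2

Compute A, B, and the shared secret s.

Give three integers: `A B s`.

A = 15^10 mod 23  (bits of 10 = 1010)
  bit 0 = 1: r = r^2 * 15 mod 23 = 1^2 * 15 = 1*15 = 15
  bit 1 = 0: r = r^2 mod 23 = 15^2 = 18
  bit 2 = 1: r = r^2 * 15 mod 23 = 18^2 * 15 = 2*15 = 7
  bit 3 = 0: r = r^2 mod 23 = 7^2 = 3
  -> A = 3
B = 15^2 mod 23  (bits of 2 = 10)
  bit 0 = 1: r = r^2 * 15 mod 23 = 1^2 * 15 = 1*15 = 15
  bit 1 = 0: r = r^2 mod 23 = 15^2 = 18
  -> B = 18
s = B^a = 18^10 mod 23  (bits of 10 = 1010)
  bit 0 = 1: r = r^2 * 18 mod 23 = 1^2 * 18 = 1*18 = 18
  bit 1 = 0: r = r^2 mod 23 = 18^2 = 2
  bit 2 = 1: r = r^2 * 18 mod 23 = 2^2 * 18 = 4*18 = 3
  bit 3 = 0: r = r^2 mod 23 = 3^2 = 9
  -> s = B^a = 9

Answer: 3 18 9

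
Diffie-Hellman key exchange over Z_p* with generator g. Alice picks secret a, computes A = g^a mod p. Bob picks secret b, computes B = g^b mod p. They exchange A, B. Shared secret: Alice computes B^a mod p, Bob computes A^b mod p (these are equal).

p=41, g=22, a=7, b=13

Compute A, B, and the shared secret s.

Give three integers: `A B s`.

A = 22^7 mod 41  (bits of 7 = 111)
  bit 0 = 1: r = r^2 * 22 mod 41 = 1^2 * 22 = 1*22 = 22
  bit 1 = 1: r = r^2 * 22 mod 41 = 22^2 * 22 = 33*22 = 29
  bit 2 = 1: r = r^2 * 22 mod 41 = 29^2 * 22 = 21*22 = 11
  -> A = 11
B = 22^13 mod 41  (bits of 13 = 1101)
  bit 0 = 1: r = r^2 * 22 mod 41 = 1^2 * 22 = 1*22 = 22
  bit 1 = 1: r = r^2 * 22 mod 41 = 22^2 * 22 = 33*22 = 29
  bit 2 = 0: r = r^2 mod 41 = 29^2 = 21
  bit 3 = 1: r = r^2 * 22 mod 41 = 21^2 * 22 = 31*22 = 26
  -> B = 26
s = B^a = 26^7 mod 41  (bits of 7 = 111)
  bit 0 = 1: r = r^2 * 26 mod 41 = 1^2 * 26 = 1*26 = 26
  bit 1 = 1: r = r^2 * 26 mod 41 = 26^2 * 26 = 20*26 = 28
  bit 2 = 1: r = r^2 * 26 mod 41 = 28^2 * 26 = 5*26 = 7
  -> s = B^a = 7

Answer: 11 26 7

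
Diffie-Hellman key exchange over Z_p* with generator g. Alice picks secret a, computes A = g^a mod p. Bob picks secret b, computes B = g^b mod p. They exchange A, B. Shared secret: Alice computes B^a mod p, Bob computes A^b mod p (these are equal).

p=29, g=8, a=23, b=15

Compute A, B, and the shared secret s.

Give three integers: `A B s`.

Answer: 14 21 15

Derivation:
A = 8^23 mod 29  (bits of 23 = 10111)
  bit 0 = 1: r = r^2 * 8 mod 29 = 1^2 * 8 = 1*8 = 8
  bit 1 = 0: r = r^2 mod 29 = 8^2 = 6
  bit 2 = 1: r = r^2 * 8 mod 29 = 6^2 * 8 = 7*8 = 27
  bit 3 = 1: r = r^2 * 8 mod 29 = 27^2 * 8 = 4*8 = 3
  bit 4 = 1: r = r^2 * 8 mod 29 = 3^2 * 8 = 9*8 = 14
  -> A = 14
B = 8^15 mod 29  (bits of 15 = 1111)
  bit 0 = 1: r = r^2 * 8 mod 29 = 1^2 * 8 = 1*8 = 8
  bit 1 = 1: r = r^2 * 8 mod 29 = 8^2 * 8 = 6*8 = 19
  bit 2 = 1: r = r^2 * 8 mod 29 = 19^2 * 8 = 13*8 = 17
  bit 3 = 1: r = r^2 * 8 mod 29 = 17^2 * 8 = 28*8 = 21
  -> B = 21
s = B^a = 21^23 mod 29  (bits of 23 = 10111)
  bit 0 = 1: r = r^2 * 21 mod 29 = 1^2 * 21 = 1*21 = 21
  bit 1 = 0: r = r^2 mod 29 = 21^2 = 6
  bit 2 = 1: r = r^2 * 21 mod 29 = 6^2 * 21 = 7*21 = 2
  bit 3 = 1: r = r^2 * 21 mod 29 = 2^2 * 21 = 4*21 = 26
  bit 4 = 1: r = r^2 * 21 mod 29 = 26^2 * 21 = 9*21 = 15
  -> s = B^a = 15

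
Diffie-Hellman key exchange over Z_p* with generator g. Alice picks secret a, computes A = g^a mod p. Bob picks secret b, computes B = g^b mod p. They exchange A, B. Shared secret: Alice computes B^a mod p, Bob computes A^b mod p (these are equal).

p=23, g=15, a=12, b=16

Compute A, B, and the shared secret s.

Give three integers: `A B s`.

A = 15^12 mod 23  (bits of 12 = 1100)
  bit 0 = 1: r = r^2 * 15 mod 23 = 1^2 * 15 = 1*15 = 15
  bit 1 = 1: r = r^2 * 15 mod 23 = 15^2 * 15 = 18*15 = 17
  bit 2 = 0: r = r^2 mod 23 = 17^2 = 13
  bit 3 = 0: r = r^2 mod 23 = 13^2 = 8
  -> A = 8
B = 15^16 mod 23  (bits of 16 = 10000)
  bit 0 = 1: r = r^2 * 15 mod 23 = 1^2 * 15 = 1*15 = 15
  bit 1 = 0: r = r^2 mod 23 = 15^2 = 18
  bit 2 = 0: r = r^2 mod 23 = 18^2 = 2
  bit 3 = 0: r = r^2 mod 23 = 2^2 = 4
  bit 4 = 0: r = r^2 mod 23 = 4^2 = 16
  -> B = 16
s = B^a = 16^12 mod 23  (bits of 12 = 1100)
  bit 0 = 1: r = r^2 * 16 mod 23 = 1^2 * 16 = 1*16 = 16
  bit 1 = 1: r = r^2 * 16 mod 23 = 16^2 * 16 = 3*16 = 2
  bit 2 = 0: r = r^2 mod 23 = 2^2 = 4
  bit 3 = 0: r = r^2 mod 23 = 4^2 = 16
  -> s = B^a = 16

Answer: 8 16 16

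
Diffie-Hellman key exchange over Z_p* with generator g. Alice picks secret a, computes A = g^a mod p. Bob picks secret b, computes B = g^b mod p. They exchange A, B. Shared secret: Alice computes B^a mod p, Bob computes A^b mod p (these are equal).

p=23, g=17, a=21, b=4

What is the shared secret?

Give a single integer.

Answer: 3

Derivation:
A = 17^21 mod 23  (bits of 21 = 10101)
  bit 0 = 1: r = r^2 * 17 mod 23 = 1^2 * 17 = 1*17 = 17
  bit 1 = 0: r = r^2 mod 23 = 17^2 = 13
  bit 2 = 1: r = r^2 * 17 mod 23 = 13^2 * 17 = 8*17 = 21
  bit 3 = 0: r = r^2 mod 23 = 21^2 = 4
  bit 4 = 1: r = r^2 * 17 mod 23 = 4^2 * 17 = 16*17 = 19
  -> A = 19
B = 17^4 mod 23  (bits of 4 = 100)
  bit 0 = 1: r = r^2 * 17 mod 23 = 1^2 * 17 = 1*17 = 17
  bit 1 = 0: r = r^2 mod 23 = 17^2 = 13
  bit 2 = 0: r = r^2 mod 23 = 13^2 = 8
  -> B = 8
s = B^a = 8^21 mod 23  (bits of 21 = 10101)
  bit 0 = 1: r = r^2 * 8 mod 23 = 1^2 * 8 = 1*8 = 8
  bit 1 = 0: r = r^2 mod 23 = 8^2 = 18
  bit 2 = 1: r = r^2 * 8 mod 23 = 18^2 * 8 = 2*8 = 16
  bit 3 = 0: r = r^2 mod 23 = 16^2 = 3
  bit 4 = 1: r = r^2 * 8 mod 23 = 3^2 * 8 = 9*8 = 3
  -> s = B^a = 3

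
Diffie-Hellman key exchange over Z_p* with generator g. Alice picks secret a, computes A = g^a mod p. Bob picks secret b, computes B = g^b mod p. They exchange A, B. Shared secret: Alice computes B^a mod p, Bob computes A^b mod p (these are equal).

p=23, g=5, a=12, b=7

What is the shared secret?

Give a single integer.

A = 5^12 mod 23  (bits of 12 = 1100)
  bit 0 = 1: r = r^2 * 5 mod 23 = 1^2 * 5 = 1*5 = 5
  bit 1 = 1: r = r^2 * 5 mod 23 = 5^2 * 5 = 2*5 = 10
  bit 2 = 0: r = r^2 mod 23 = 10^2 = 8
  bit 3 = 0: r = r^2 mod 23 = 8^2 = 18
  -> A = 18
B = 5^7 mod 23  (bits of 7 = 111)
  bit 0 = 1: r = r^2 * 5 mod 23 = 1^2 * 5 = 1*5 = 5
  bit 1 = 1: r = r^2 * 5 mod 23 = 5^2 * 5 = 2*5 = 10
  bit 2 = 1: r = r^2 * 5 mod 23 = 10^2 * 5 = 8*5 = 17
  -> B = 17
s = B^a = 17^12 mod 23  (bits of 12 = 1100)
  bit 0 = 1: r = r^2 * 17 mod 23 = 1^2 * 17 = 1*17 = 17
  bit 1 = 1: r = r^2 * 17 mod 23 = 17^2 * 17 = 13*17 = 14
  bit 2 = 0: r = r^2 mod 23 = 14^2 = 12
  bit 3 = 0: r = r^2 mod 23 = 12^2 = 6
  -> s = B^a = 6

Answer: 6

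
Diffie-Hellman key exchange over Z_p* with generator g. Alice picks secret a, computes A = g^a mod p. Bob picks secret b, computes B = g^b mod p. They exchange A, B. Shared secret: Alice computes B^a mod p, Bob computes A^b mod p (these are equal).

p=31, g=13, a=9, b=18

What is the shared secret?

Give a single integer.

Answer: 8

Derivation:
A = 13^9 mod 31  (bits of 9 = 1001)
  bit 0 = 1: r = r^2 * 13 mod 31 = 1^2 * 13 = 1*13 = 13
  bit 1 = 0: r = r^2 mod 31 = 13^2 = 14
  bit 2 = 0: r = r^2 mod 31 = 14^2 = 10
  bit 3 = 1: r = r^2 * 13 mod 31 = 10^2 * 13 = 7*13 = 29
  -> A = 29
B = 13^18 mod 31  (bits of 18 = 10010)
  bit 0 = 1: r = r^2 * 13 mod 31 = 1^2 * 13 = 1*13 = 13
  bit 1 = 0: r = r^2 mod 31 = 13^2 = 14
  bit 2 = 0: r = r^2 mod 31 = 14^2 = 10
  bit 3 = 1: r = r^2 * 13 mod 31 = 10^2 * 13 = 7*13 = 29
  bit 4 = 0: r = r^2 mod 31 = 29^2 = 4
  -> B = 4
s = B^a = 4^9 mod 31  (bits of 9 = 1001)
  bit 0 = 1: r = r^2 * 4 mod 31 = 1^2 * 4 = 1*4 = 4
  bit 1 = 0: r = r^2 mod 31 = 4^2 = 16
  bit 2 = 0: r = r^2 mod 31 = 16^2 = 8
  bit 3 = 1: r = r^2 * 4 mod 31 = 8^2 * 4 = 2*4 = 8
  -> s = B^a = 8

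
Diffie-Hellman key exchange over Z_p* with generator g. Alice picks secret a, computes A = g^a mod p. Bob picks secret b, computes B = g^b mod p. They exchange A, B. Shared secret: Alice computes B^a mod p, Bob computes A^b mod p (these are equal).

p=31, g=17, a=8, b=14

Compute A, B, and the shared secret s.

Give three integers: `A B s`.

A = 17^8 mod 31  (bits of 8 = 1000)
  bit 0 = 1: r = r^2 * 17 mod 31 = 1^2 * 17 = 1*17 = 17
  bit 1 = 0: r = r^2 mod 31 = 17^2 = 10
  bit 2 = 0: r = r^2 mod 31 = 10^2 = 7
  bit 3 = 0: r = r^2 mod 31 = 7^2 = 18
  -> A = 18
B = 17^14 mod 31  (bits of 14 = 1110)
  bit 0 = 1: r = r^2 * 17 mod 31 = 1^2 * 17 = 1*17 = 17
  bit 1 = 1: r = r^2 * 17 mod 31 = 17^2 * 17 = 10*17 = 15
  bit 2 = 1: r = r^2 * 17 mod 31 = 15^2 * 17 = 8*17 = 12
  bit 3 = 0: r = r^2 mod 31 = 12^2 = 20
  -> B = 20
s = B^a = 20^8 mod 31  (bits of 8 = 1000)
  bit 0 = 1: r = r^2 * 20 mod 31 = 1^2 * 20 = 1*20 = 20
  bit 1 = 0: r = r^2 mod 31 = 20^2 = 28
  bit 2 = 0: r = r^2 mod 31 = 28^2 = 9
  bit 3 = 0: r = r^2 mod 31 = 9^2 = 19
  -> s = B^a = 19

Answer: 18 20 19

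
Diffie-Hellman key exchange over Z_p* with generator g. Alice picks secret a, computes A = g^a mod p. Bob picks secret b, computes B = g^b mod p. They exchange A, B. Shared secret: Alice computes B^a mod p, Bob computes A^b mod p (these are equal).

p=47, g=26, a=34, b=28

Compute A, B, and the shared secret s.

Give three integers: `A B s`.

A = 26^34 mod 47  (bits of 34 = 100010)
  bit 0 = 1: r = r^2 * 26 mod 47 = 1^2 * 26 = 1*26 = 26
  bit 1 = 0: r = r^2 mod 47 = 26^2 = 18
  bit 2 = 0: r = r^2 mod 47 = 18^2 = 42
  bit 3 = 0: r = r^2 mod 47 = 42^2 = 25
  bit 4 = 1: r = r^2 * 26 mod 47 = 25^2 * 26 = 14*26 = 35
  bit 5 = 0: r = r^2 mod 47 = 35^2 = 3
  -> A = 3
B = 26^28 mod 47  (bits of 28 = 11100)
  bit 0 = 1: r = r^2 * 26 mod 47 = 1^2 * 26 = 1*26 = 26
  bit 1 = 1: r = r^2 * 26 mod 47 = 26^2 * 26 = 18*26 = 45
  bit 2 = 1: r = r^2 * 26 mod 47 = 45^2 * 26 = 4*26 = 10
  bit 3 = 0: r = r^2 mod 47 = 10^2 = 6
  bit 4 = 0: r = r^2 mod 47 = 6^2 = 36
  -> B = 36
s = B^a = 36^34 mod 47  (bits of 34 = 100010)
  bit 0 = 1: r = r^2 * 36 mod 47 = 1^2 * 36 = 1*36 = 36
  bit 1 = 0: r = r^2 mod 47 = 36^2 = 27
  bit 2 = 0: r = r^2 mod 47 = 27^2 = 24
  bit 3 = 0: r = r^2 mod 47 = 24^2 = 12
  bit 4 = 1: r = r^2 * 36 mod 47 = 12^2 * 36 = 3*36 = 14
  bit 5 = 0: r = r^2 mod 47 = 14^2 = 8
  -> s = B^a = 8

Answer: 3 36 8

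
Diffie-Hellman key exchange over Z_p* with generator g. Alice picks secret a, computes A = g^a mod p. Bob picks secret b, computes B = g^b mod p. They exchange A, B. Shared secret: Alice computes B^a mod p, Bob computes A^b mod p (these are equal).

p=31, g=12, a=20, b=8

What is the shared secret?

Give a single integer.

Answer: 25

Derivation:
A = 12^20 mod 31  (bits of 20 = 10100)
  bit 0 = 1: r = r^2 * 12 mod 31 = 1^2 * 12 = 1*12 = 12
  bit 1 = 0: r = r^2 mod 31 = 12^2 = 20
  bit 2 = 1: r = r^2 * 12 mod 31 = 20^2 * 12 = 28*12 = 26
  bit 3 = 0: r = r^2 mod 31 = 26^2 = 25
  bit 4 = 0: r = r^2 mod 31 = 25^2 = 5
  -> A = 5
B = 12^8 mod 31  (bits of 8 = 1000)
  bit 0 = 1: r = r^2 * 12 mod 31 = 1^2 * 12 = 1*12 = 12
  bit 1 = 0: r = r^2 mod 31 = 12^2 = 20
  bit 2 = 0: r = r^2 mod 31 = 20^2 = 28
  bit 3 = 0: r = r^2 mod 31 = 28^2 = 9
  -> B = 9
s = B^a = 9^20 mod 31  (bits of 20 = 10100)
  bit 0 = 1: r = r^2 * 9 mod 31 = 1^2 * 9 = 1*9 = 9
  bit 1 = 0: r = r^2 mod 31 = 9^2 = 19
  bit 2 = 1: r = r^2 * 9 mod 31 = 19^2 * 9 = 20*9 = 25
  bit 3 = 0: r = r^2 mod 31 = 25^2 = 5
  bit 4 = 0: r = r^2 mod 31 = 5^2 = 25
  -> s = B^a = 25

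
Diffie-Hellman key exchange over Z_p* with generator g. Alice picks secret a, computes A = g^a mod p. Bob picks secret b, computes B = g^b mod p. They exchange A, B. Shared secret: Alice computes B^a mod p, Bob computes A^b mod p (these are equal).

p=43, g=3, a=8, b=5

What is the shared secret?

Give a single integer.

A = 3^8 mod 43  (bits of 8 = 1000)
  bit 0 = 1: r = r^2 * 3 mod 43 = 1^2 * 3 = 1*3 = 3
  bit 1 = 0: r = r^2 mod 43 = 3^2 = 9
  bit 2 = 0: r = r^2 mod 43 = 9^2 = 38
  bit 3 = 0: r = r^2 mod 43 = 38^2 = 25
  -> A = 25
B = 3^5 mod 43  (bits of 5 = 101)
  bit 0 = 1: r = r^2 * 3 mod 43 = 1^2 * 3 = 1*3 = 3
  bit 1 = 0: r = r^2 mod 43 = 3^2 = 9
  bit 2 = 1: r = r^2 * 3 mod 43 = 9^2 * 3 = 38*3 = 28
  -> B = 28
s = B^a = 28^8 mod 43  (bits of 8 = 1000)
  bit 0 = 1: r = r^2 * 28 mod 43 = 1^2 * 28 = 1*28 = 28
  bit 1 = 0: r = r^2 mod 43 = 28^2 = 10
  bit 2 = 0: r = r^2 mod 43 = 10^2 = 14
  bit 3 = 0: r = r^2 mod 43 = 14^2 = 24
  -> s = B^a = 24

Answer: 24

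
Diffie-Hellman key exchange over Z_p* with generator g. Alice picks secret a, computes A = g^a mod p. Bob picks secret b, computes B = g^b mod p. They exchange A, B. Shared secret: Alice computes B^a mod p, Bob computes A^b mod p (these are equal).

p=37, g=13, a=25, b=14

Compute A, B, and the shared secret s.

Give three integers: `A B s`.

A = 13^25 mod 37  (bits of 25 = 11001)
  bit 0 = 1: r = r^2 * 13 mod 37 = 1^2 * 13 = 1*13 = 13
  bit 1 = 1: r = r^2 * 13 mod 37 = 13^2 * 13 = 21*13 = 14
  bit 2 = 0: r = r^2 mod 37 = 14^2 = 11
  bit 3 = 0: r = r^2 mod 37 = 11^2 = 10
  bit 4 = 1: r = r^2 * 13 mod 37 = 10^2 * 13 = 26*13 = 5
  -> A = 5
B = 13^14 mod 37  (bits of 14 = 1110)
  bit 0 = 1: r = r^2 * 13 mod 37 = 1^2 * 13 = 1*13 = 13
  bit 1 = 1: r = r^2 * 13 mod 37 = 13^2 * 13 = 21*13 = 14
  bit 2 = 1: r = r^2 * 13 mod 37 = 14^2 * 13 = 11*13 = 32
  bit 3 = 0: r = r^2 mod 37 = 32^2 = 25
  -> B = 25
s = B^a = 25^25 mod 37  (bits of 25 = 11001)
  bit 0 = 1: r = r^2 * 25 mod 37 = 1^2 * 25 = 1*25 = 25
  bit 1 = 1: r = r^2 * 25 mod 37 = 25^2 * 25 = 33*25 = 11
  bit 2 = 0: r = r^2 mod 37 = 11^2 = 10
  bit 3 = 0: r = r^2 mod 37 = 10^2 = 26
  bit 4 = 1: r = r^2 * 25 mod 37 = 26^2 * 25 = 10*25 = 28
  -> s = B^a = 28

Answer: 5 25 28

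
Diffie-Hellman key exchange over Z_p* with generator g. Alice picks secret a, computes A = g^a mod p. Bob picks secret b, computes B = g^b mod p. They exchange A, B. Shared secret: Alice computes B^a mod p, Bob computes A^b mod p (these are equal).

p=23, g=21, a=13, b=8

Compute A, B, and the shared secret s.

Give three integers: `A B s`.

A = 21^13 mod 23  (bits of 13 = 1101)
  bit 0 = 1: r = r^2 * 21 mod 23 = 1^2 * 21 = 1*21 = 21
  bit 1 = 1: r = r^2 * 21 mod 23 = 21^2 * 21 = 4*21 = 15
  bit 2 = 0: r = r^2 mod 23 = 15^2 = 18
  bit 3 = 1: r = r^2 * 21 mod 23 = 18^2 * 21 = 2*21 = 19
  -> A = 19
B = 21^8 mod 23  (bits of 8 = 1000)
  bit 0 = 1: r = r^2 * 21 mod 23 = 1^2 * 21 = 1*21 = 21
  bit 1 = 0: r = r^2 mod 23 = 21^2 = 4
  bit 2 = 0: r = r^2 mod 23 = 4^2 = 16
  bit 3 = 0: r = r^2 mod 23 = 16^2 = 3
  -> B = 3
s = B^a = 3^13 mod 23  (bits of 13 = 1101)
  bit 0 = 1: r = r^2 * 3 mod 23 = 1^2 * 3 = 1*3 = 3
  bit 1 = 1: r = r^2 * 3 mod 23 = 3^2 * 3 = 9*3 = 4
  bit 2 = 0: r = r^2 mod 23 = 4^2 = 16
  bit 3 = 1: r = r^2 * 3 mod 23 = 16^2 * 3 = 3*3 = 9
  -> s = B^a = 9

Answer: 19 3 9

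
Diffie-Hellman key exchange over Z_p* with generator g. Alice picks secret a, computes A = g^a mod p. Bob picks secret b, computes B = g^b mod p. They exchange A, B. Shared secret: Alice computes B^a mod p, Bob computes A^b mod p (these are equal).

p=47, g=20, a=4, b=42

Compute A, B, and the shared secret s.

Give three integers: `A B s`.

Answer: 12 4 21

Derivation:
A = 20^4 mod 47  (bits of 4 = 100)
  bit 0 = 1: r = r^2 * 20 mod 47 = 1^2 * 20 = 1*20 = 20
  bit 1 = 0: r = r^2 mod 47 = 20^2 = 24
  bit 2 = 0: r = r^2 mod 47 = 24^2 = 12
  -> A = 12
B = 20^42 mod 47  (bits of 42 = 101010)
  bit 0 = 1: r = r^2 * 20 mod 47 = 1^2 * 20 = 1*20 = 20
  bit 1 = 0: r = r^2 mod 47 = 20^2 = 24
  bit 2 = 1: r = r^2 * 20 mod 47 = 24^2 * 20 = 12*20 = 5
  bit 3 = 0: r = r^2 mod 47 = 5^2 = 25
  bit 4 = 1: r = r^2 * 20 mod 47 = 25^2 * 20 = 14*20 = 45
  bit 5 = 0: r = r^2 mod 47 = 45^2 = 4
  -> B = 4
s = B^a = 4^4 mod 47  (bits of 4 = 100)
  bit 0 = 1: r = r^2 * 4 mod 47 = 1^2 * 4 = 1*4 = 4
  bit 1 = 0: r = r^2 mod 47 = 4^2 = 16
  bit 2 = 0: r = r^2 mod 47 = 16^2 = 21
  -> s = B^a = 21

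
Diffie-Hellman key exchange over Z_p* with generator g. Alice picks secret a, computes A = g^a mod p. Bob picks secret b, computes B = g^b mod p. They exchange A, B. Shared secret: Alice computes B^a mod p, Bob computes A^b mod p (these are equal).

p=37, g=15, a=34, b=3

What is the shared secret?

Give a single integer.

Answer: 11

Derivation:
A = 15^34 mod 37  (bits of 34 = 100010)
  bit 0 = 1: r = r^2 * 15 mod 37 = 1^2 * 15 = 1*15 = 15
  bit 1 = 0: r = r^2 mod 37 = 15^2 = 3
  bit 2 = 0: r = r^2 mod 37 = 3^2 = 9
  bit 3 = 0: r = r^2 mod 37 = 9^2 = 7
  bit 4 = 1: r = r^2 * 15 mod 37 = 7^2 * 15 = 12*15 = 32
  bit 5 = 0: r = r^2 mod 37 = 32^2 = 25
  -> A = 25
B = 15^3 mod 37  (bits of 3 = 11)
  bit 0 = 1: r = r^2 * 15 mod 37 = 1^2 * 15 = 1*15 = 15
  bit 1 = 1: r = r^2 * 15 mod 37 = 15^2 * 15 = 3*15 = 8
  -> B = 8
s = B^a = 8^34 mod 37  (bits of 34 = 100010)
  bit 0 = 1: r = r^2 * 8 mod 37 = 1^2 * 8 = 1*8 = 8
  bit 1 = 0: r = r^2 mod 37 = 8^2 = 27
  bit 2 = 0: r = r^2 mod 37 = 27^2 = 26
  bit 3 = 0: r = r^2 mod 37 = 26^2 = 10
  bit 4 = 1: r = r^2 * 8 mod 37 = 10^2 * 8 = 26*8 = 23
  bit 5 = 0: r = r^2 mod 37 = 23^2 = 11
  -> s = B^a = 11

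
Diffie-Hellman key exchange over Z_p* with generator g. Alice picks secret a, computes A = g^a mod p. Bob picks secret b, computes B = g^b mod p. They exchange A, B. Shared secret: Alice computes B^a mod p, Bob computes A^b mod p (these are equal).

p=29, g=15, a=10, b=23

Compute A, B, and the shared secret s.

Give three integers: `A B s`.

A = 15^10 mod 29  (bits of 10 = 1010)
  bit 0 = 1: r = r^2 * 15 mod 29 = 1^2 * 15 = 1*15 = 15
  bit 1 = 0: r = r^2 mod 29 = 15^2 = 22
  bit 2 = 1: r = r^2 * 15 mod 29 = 22^2 * 15 = 20*15 = 10
  bit 3 = 0: r = r^2 mod 29 = 10^2 = 13
  -> A = 13
B = 15^23 mod 29  (bits of 23 = 10111)
  bit 0 = 1: r = r^2 * 15 mod 29 = 1^2 * 15 = 1*15 = 15
  bit 1 = 0: r = r^2 mod 29 = 15^2 = 22
  bit 2 = 1: r = r^2 * 15 mod 29 = 22^2 * 15 = 20*15 = 10
  bit 3 = 1: r = r^2 * 15 mod 29 = 10^2 * 15 = 13*15 = 21
  bit 4 = 1: r = r^2 * 15 mod 29 = 21^2 * 15 = 6*15 = 3
  -> B = 3
s = B^a = 3^10 mod 29  (bits of 10 = 1010)
  bit 0 = 1: r = r^2 * 3 mod 29 = 1^2 * 3 = 1*3 = 3
  bit 1 = 0: r = r^2 mod 29 = 3^2 = 9
  bit 2 = 1: r = r^2 * 3 mod 29 = 9^2 * 3 = 23*3 = 11
  bit 3 = 0: r = r^2 mod 29 = 11^2 = 5
  -> s = B^a = 5

Answer: 13 3 5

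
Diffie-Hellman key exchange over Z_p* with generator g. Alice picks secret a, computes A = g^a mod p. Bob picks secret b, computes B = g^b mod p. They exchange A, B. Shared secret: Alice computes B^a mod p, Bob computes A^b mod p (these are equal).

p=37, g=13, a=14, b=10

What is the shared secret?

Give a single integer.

Answer: 12

Derivation:
A = 13^14 mod 37  (bits of 14 = 1110)
  bit 0 = 1: r = r^2 * 13 mod 37 = 1^2 * 13 = 1*13 = 13
  bit 1 = 1: r = r^2 * 13 mod 37 = 13^2 * 13 = 21*13 = 14
  bit 2 = 1: r = r^2 * 13 mod 37 = 14^2 * 13 = 11*13 = 32
  bit 3 = 0: r = r^2 mod 37 = 32^2 = 25
  -> A = 25
B = 13^10 mod 37  (bits of 10 = 1010)
  bit 0 = 1: r = r^2 * 13 mod 37 = 1^2 * 13 = 1*13 = 13
  bit 1 = 0: r = r^2 mod 37 = 13^2 = 21
  bit 2 = 1: r = r^2 * 13 mod 37 = 21^2 * 13 = 34*13 = 35
  bit 3 = 0: r = r^2 mod 37 = 35^2 = 4
  -> B = 4
s = B^a = 4^14 mod 37  (bits of 14 = 1110)
  bit 0 = 1: r = r^2 * 4 mod 37 = 1^2 * 4 = 1*4 = 4
  bit 1 = 1: r = r^2 * 4 mod 37 = 4^2 * 4 = 16*4 = 27
  bit 2 = 1: r = r^2 * 4 mod 37 = 27^2 * 4 = 26*4 = 30
  bit 3 = 0: r = r^2 mod 37 = 30^2 = 12
  -> s = B^a = 12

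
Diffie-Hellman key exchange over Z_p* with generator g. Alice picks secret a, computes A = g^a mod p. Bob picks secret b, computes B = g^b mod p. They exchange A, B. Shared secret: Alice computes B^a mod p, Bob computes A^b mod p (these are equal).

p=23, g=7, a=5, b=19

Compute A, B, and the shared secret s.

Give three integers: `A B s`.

A = 7^5 mod 23  (bits of 5 = 101)
  bit 0 = 1: r = r^2 * 7 mod 23 = 1^2 * 7 = 1*7 = 7
  bit 1 = 0: r = r^2 mod 23 = 7^2 = 3
  bit 2 = 1: r = r^2 * 7 mod 23 = 3^2 * 7 = 9*7 = 17
  -> A = 17
B = 7^19 mod 23  (bits of 19 = 10011)
  bit 0 = 1: r = r^2 * 7 mod 23 = 1^2 * 7 = 1*7 = 7
  bit 1 = 0: r = r^2 mod 23 = 7^2 = 3
  bit 2 = 0: r = r^2 mod 23 = 3^2 = 9
  bit 3 = 1: r = r^2 * 7 mod 23 = 9^2 * 7 = 12*7 = 15
  bit 4 = 1: r = r^2 * 7 mod 23 = 15^2 * 7 = 18*7 = 11
  -> B = 11
s = B^a = 11^5 mod 23  (bits of 5 = 101)
  bit 0 = 1: r = r^2 * 11 mod 23 = 1^2 * 11 = 1*11 = 11
  bit 1 = 0: r = r^2 mod 23 = 11^2 = 6
  bit 2 = 1: r = r^2 * 11 mod 23 = 6^2 * 11 = 13*11 = 5
  -> s = B^a = 5

Answer: 17 11 5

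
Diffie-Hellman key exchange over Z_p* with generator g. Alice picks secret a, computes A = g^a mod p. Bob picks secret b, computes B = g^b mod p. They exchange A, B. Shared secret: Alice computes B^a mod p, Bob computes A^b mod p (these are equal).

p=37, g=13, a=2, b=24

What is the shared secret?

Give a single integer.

Answer: 10

Derivation:
A = 13^2 mod 37  (bits of 2 = 10)
  bit 0 = 1: r = r^2 * 13 mod 37 = 1^2 * 13 = 1*13 = 13
  bit 1 = 0: r = r^2 mod 37 = 13^2 = 21
  -> A = 21
B = 13^24 mod 37  (bits of 24 = 11000)
  bit 0 = 1: r = r^2 * 13 mod 37 = 1^2 * 13 = 1*13 = 13
  bit 1 = 1: r = r^2 * 13 mod 37 = 13^2 * 13 = 21*13 = 14
  bit 2 = 0: r = r^2 mod 37 = 14^2 = 11
  bit 3 = 0: r = r^2 mod 37 = 11^2 = 10
  bit 4 = 0: r = r^2 mod 37 = 10^2 = 26
  -> B = 26
s = B^a = 26^2 mod 37  (bits of 2 = 10)
  bit 0 = 1: r = r^2 * 26 mod 37 = 1^2 * 26 = 1*26 = 26
  bit 1 = 0: r = r^2 mod 37 = 26^2 = 10
  -> s = B^a = 10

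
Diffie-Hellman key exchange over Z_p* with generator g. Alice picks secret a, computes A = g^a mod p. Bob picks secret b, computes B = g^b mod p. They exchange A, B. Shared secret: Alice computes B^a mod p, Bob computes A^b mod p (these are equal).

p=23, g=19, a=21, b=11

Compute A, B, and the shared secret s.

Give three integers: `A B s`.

Answer: 17 22 22

Derivation:
A = 19^21 mod 23  (bits of 21 = 10101)
  bit 0 = 1: r = r^2 * 19 mod 23 = 1^2 * 19 = 1*19 = 19
  bit 1 = 0: r = r^2 mod 23 = 19^2 = 16
  bit 2 = 1: r = r^2 * 19 mod 23 = 16^2 * 19 = 3*19 = 11
  bit 3 = 0: r = r^2 mod 23 = 11^2 = 6
  bit 4 = 1: r = r^2 * 19 mod 23 = 6^2 * 19 = 13*19 = 17
  -> A = 17
B = 19^11 mod 23  (bits of 11 = 1011)
  bit 0 = 1: r = r^2 * 19 mod 23 = 1^2 * 19 = 1*19 = 19
  bit 1 = 0: r = r^2 mod 23 = 19^2 = 16
  bit 2 = 1: r = r^2 * 19 mod 23 = 16^2 * 19 = 3*19 = 11
  bit 3 = 1: r = r^2 * 19 mod 23 = 11^2 * 19 = 6*19 = 22
  -> B = 22
s = B^a = 22^21 mod 23  (bits of 21 = 10101)
  bit 0 = 1: r = r^2 * 22 mod 23 = 1^2 * 22 = 1*22 = 22
  bit 1 = 0: r = r^2 mod 23 = 22^2 = 1
  bit 2 = 1: r = r^2 * 22 mod 23 = 1^2 * 22 = 1*22 = 22
  bit 3 = 0: r = r^2 mod 23 = 22^2 = 1
  bit 4 = 1: r = r^2 * 22 mod 23 = 1^2 * 22 = 1*22 = 22
  -> s = B^a = 22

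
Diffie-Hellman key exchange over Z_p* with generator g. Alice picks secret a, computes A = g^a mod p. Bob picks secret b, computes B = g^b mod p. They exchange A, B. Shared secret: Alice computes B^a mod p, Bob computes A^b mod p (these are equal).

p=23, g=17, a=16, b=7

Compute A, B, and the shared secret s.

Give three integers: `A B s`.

Answer: 2 20 13

Derivation:
A = 17^16 mod 23  (bits of 16 = 10000)
  bit 0 = 1: r = r^2 * 17 mod 23 = 1^2 * 17 = 1*17 = 17
  bit 1 = 0: r = r^2 mod 23 = 17^2 = 13
  bit 2 = 0: r = r^2 mod 23 = 13^2 = 8
  bit 3 = 0: r = r^2 mod 23 = 8^2 = 18
  bit 4 = 0: r = r^2 mod 23 = 18^2 = 2
  -> A = 2
B = 17^7 mod 23  (bits of 7 = 111)
  bit 0 = 1: r = r^2 * 17 mod 23 = 1^2 * 17 = 1*17 = 17
  bit 1 = 1: r = r^2 * 17 mod 23 = 17^2 * 17 = 13*17 = 14
  bit 2 = 1: r = r^2 * 17 mod 23 = 14^2 * 17 = 12*17 = 20
  -> B = 20
s = B^a = 20^16 mod 23  (bits of 16 = 10000)
  bit 0 = 1: r = r^2 * 20 mod 23 = 1^2 * 20 = 1*20 = 20
  bit 1 = 0: r = r^2 mod 23 = 20^2 = 9
  bit 2 = 0: r = r^2 mod 23 = 9^2 = 12
  bit 3 = 0: r = r^2 mod 23 = 12^2 = 6
  bit 4 = 0: r = r^2 mod 23 = 6^2 = 13
  -> s = B^a = 13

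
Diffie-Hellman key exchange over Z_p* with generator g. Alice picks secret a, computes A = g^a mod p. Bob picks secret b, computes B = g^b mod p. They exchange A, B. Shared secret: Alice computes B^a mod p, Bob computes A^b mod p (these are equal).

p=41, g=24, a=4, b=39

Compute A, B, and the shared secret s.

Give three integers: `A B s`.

Answer: 4 12 31

Derivation:
A = 24^4 mod 41  (bits of 4 = 100)
  bit 0 = 1: r = r^2 * 24 mod 41 = 1^2 * 24 = 1*24 = 24
  bit 1 = 0: r = r^2 mod 41 = 24^2 = 2
  bit 2 = 0: r = r^2 mod 41 = 2^2 = 4
  -> A = 4
B = 24^39 mod 41  (bits of 39 = 100111)
  bit 0 = 1: r = r^2 * 24 mod 41 = 1^2 * 24 = 1*24 = 24
  bit 1 = 0: r = r^2 mod 41 = 24^2 = 2
  bit 2 = 0: r = r^2 mod 41 = 2^2 = 4
  bit 3 = 1: r = r^2 * 24 mod 41 = 4^2 * 24 = 16*24 = 15
  bit 4 = 1: r = r^2 * 24 mod 41 = 15^2 * 24 = 20*24 = 29
  bit 5 = 1: r = r^2 * 24 mod 41 = 29^2 * 24 = 21*24 = 12
  -> B = 12
s = B^a = 12^4 mod 41  (bits of 4 = 100)
  bit 0 = 1: r = r^2 * 12 mod 41 = 1^2 * 12 = 1*12 = 12
  bit 1 = 0: r = r^2 mod 41 = 12^2 = 21
  bit 2 = 0: r = r^2 mod 41 = 21^2 = 31
  -> s = B^a = 31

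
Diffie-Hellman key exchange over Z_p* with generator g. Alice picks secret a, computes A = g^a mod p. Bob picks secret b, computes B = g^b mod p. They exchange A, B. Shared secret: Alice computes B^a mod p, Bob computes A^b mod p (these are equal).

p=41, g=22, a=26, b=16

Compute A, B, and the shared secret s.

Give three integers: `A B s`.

Answer: 20 16 16

Derivation:
A = 22^26 mod 41  (bits of 26 = 11010)
  bit 0 = 1: r = r^2 * 22 mod 41 = 1^2 * 22 = 1*22 = 22
  bit 1 = 1: r = r^2 * 22 mod 41 = 22^2 * 22 = 33*22 = 29
  bit 2 = 0: r = r^2 mod 41 = 29^2 = 21
  bit 3 = 1: r = r^2 * 22 mod 41 = 21^2 * 22 = 31*22 = 26
  bit 4 = 0: r = r^2 mod 41 = 26^2 = 20
  -> A = 20
B = 22^16 mod 41  (bits of 16 = 10000)
  bit 0 = 1: r = r^2 * 22 mod 41 = 1^2 * 22 = 1*22 = 22
  bit 1 = 0: r = r^2 mod 41 = 22^2 = 33
  bit 2 = 0: r = r^2 mod 41 = 33^2 = 23
  bit 3 = 0: r = r^2 mod 41 = 23^2 = 37
  bit 4 = 0: r = r^2 mod 41 = 37^2 = 16
  -> B = 16
s = B^a = 16^26 mod 41  (bits of 26 = 11010)
  bit 0 = 1: r = r^2 * 16 mod 41 = 1^2 * 16 = 1*16 = 16
  bit 1 = 1: r = r^2 * 16 mod 41 = 16^2 * 16 = 10*16 = 37
  bit 2 = 0: r = r^2 mod 41 = 37^2 = 16
  bit 3 = 1: r = r^2 * 16 mod 41 = 16^2 * 16 = 10*16 = 37
  bit 4 = 0: r = r^2 mod 41 = 37^2 = 16
  -> s = B^a = 16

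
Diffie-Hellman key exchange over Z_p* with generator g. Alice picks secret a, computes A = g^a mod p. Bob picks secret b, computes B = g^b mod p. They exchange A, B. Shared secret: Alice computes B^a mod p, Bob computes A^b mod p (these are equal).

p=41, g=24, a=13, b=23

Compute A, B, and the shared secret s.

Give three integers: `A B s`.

Answer: 19 34 29

Derivation:
A = 24^13 mod 41  (bits of 13 = 1101)
  bit 0 = 1: r = r^2 * 24 mod 41 = 1^2 * 24 = 1*24 = 24
  bit 1 = 1: r = r^2 * 24 mod 41 = 24^2 * 24 = 2*24 = 7
  bit 2 = 0: r = r^2 mod 41 = 7^2 = 8
  bit 3 = 1: r = r^2 * 24 mod 41 = 8^2 * 24 = 23*24 = 19
  -> A = 19
B = 24^23 mod 41  (bits of 23 = 10111)
  bit 0 = 1: r = r^2 * 24 mod 41 = 1^2 * 24 = 1*24 = 24
  bit 1 = 0: r = r^2 mod 41 = 24^2 = 2
  bit 2 = 1: r = r^2 * 24 mod 41 = 2^2 * 24 = 4*24 = 14
  bit 3 = 1: r = r^2 * 24 mod 41 = 14^2 * 24 = 32*24 = 30
  bit 4 = 1: r = r^2 * 24 mod 41 = 30^2 * 24 = 39*24 = 34
  -> B = 34
s = B^a = 34^13 mod 41  (bits of 13 = 1101)
  bit 0 = 1: r = r^2 * 34 mod 41 = 1^2 * 34 = 1*34 = 34
  bit 1 = 1: r = r^2 * 34 mod 41 = 34^2 * 34 = 8*34 = 26
  bit 2 = 0: r = r^2 mod 41 = 26^2 = 20
  bit 3 = 1: r = r^2 * 34 mod 41 = 20^2 * 34 = 31*34 = 29
  -> s = B^a = 29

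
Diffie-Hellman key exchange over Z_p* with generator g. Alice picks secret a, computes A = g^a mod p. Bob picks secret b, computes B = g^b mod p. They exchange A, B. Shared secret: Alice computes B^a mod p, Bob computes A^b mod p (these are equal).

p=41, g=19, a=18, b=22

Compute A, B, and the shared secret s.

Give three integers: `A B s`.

A = 19^18 mod 41  (bits of 18 = 10010)
  bit 0 = 1: r = r^2 * 19 mod 41 = 1^2 * 19 = 1*19 = 19
  bit 1 = 0: r = r^2 mod 41 = 19^2 = 33
  bit 2 = 0: r = r^2 mod 41 = 33^2 = 23
  bit 3 = 1: r = r^2 * 19 mod 41 = 23^2 * 19 = 37*19 = 6
  bit 4 = 0: r = r^2 mod 41 = 6^2 = 36
  -> A = 36
B = 19^22 mod 41  (bits of 22 = 10110)
  bit 0 = 1: r = r^2 * 19 mod 41 = 1^2 * 19 = 1*19 = 19
  bit 1 = 0: r = r^2 mod 41 = 19^2 = 33
  bit 2 = 1: r = r^2 * 19 mod 41 = 33^2 * 19 = 23*19 = 27
  bit 3 = 1: r = r^2 * 19 mod 41 = 27^2 * 19 = 32*19 = 34
  bit 4 = 0: r = r^2 mod 41 = 34^2 = 8
  -> B = 8
s = B^a = 8^18 mod 41  (bits of 18 = 10010)
  bit 0 = 1: r = r^2 * 8 mod 41 = 1^2 * 8 = 1*8 = 8
  bit 1 = 0: r = r^2 mod 41 = 8^2 = 23
  bit 2 = 0: r = r^2 mod 41 = 23^2 = 37
  bit 3 = 1: r = r^2 * 8 mod 41 = 37^2 * 8 = 16*8 = 5
  bit 4 = 0: r = r^2 mod 41 = 5^2 = 25
  -> s = B^a = 25

Answer: 36 8 25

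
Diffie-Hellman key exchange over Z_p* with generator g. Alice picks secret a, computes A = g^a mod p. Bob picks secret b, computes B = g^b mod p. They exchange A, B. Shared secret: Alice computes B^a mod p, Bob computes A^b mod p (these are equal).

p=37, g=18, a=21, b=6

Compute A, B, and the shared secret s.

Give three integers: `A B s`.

A = 18^21 mod 37  (bits of 21 = 10101)
  bit 0 = 1: r = r^2 * 18 mod 37 = 1^2 * 18 = 1*18 = 18
  bit 1 = 0: r = r^2 mod 37 = 18^2 = 28
  bit 2 = 1: r = r^2 * 18 mod 37 = 28^2 * 18 = 7*18 = 15
  bit 3 = 0: r = r^2 mod 37 = 15^2 = 3
  bit 4 = 1: r = r^2 * 18 mod 37 = 3^2 * 18 = 9*18 = 14
  -> A = 14
B = 18^6 mod 37  (bits of 6 = 110)
  bit 0 = 1: r = r^2 * 18 mod 37 = 1^2 * 18 = 1*18 = 18
  bit 1 = 1: r = r^2 * 18 mod 37 = 18^2 * 18 = 28*18 = 23
  bit 2 = 0: r = r^2 mod 37 = 23^2 = 11
  -> B = 11
s = B^a = 11^21 mod 37  (bits of 21 = 10101)
  bit 0 = 1: r = r^2 * 11 mod 37 = 1^2 * 11 = 1*11 = 11
  bit 1 = 0: r = r^2 mod 37 = 11^2 = 10
  bit 2 = 1: r = r^2 * 11 mod 37 = 10^2 * 11 = 26*11 = 27
  bit 3 = 0: r = r^2 mod 37 = 27^2 = 26
  bit 4 = 1: r = r^2 * 11 mod 37 = 26^2 * 11 = 10*11 = 36
  -> s = B^a = 36

Answer: 14 11 36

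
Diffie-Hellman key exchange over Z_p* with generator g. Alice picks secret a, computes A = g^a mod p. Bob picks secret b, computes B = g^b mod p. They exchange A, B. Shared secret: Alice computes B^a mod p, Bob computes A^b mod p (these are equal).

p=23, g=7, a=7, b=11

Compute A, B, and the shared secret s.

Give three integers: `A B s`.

Answer: 5 22 22

Derivation:
A = 7^7 mod 23  (bits of 7 = 111)
  bit 0 = 1: r = r^2 * 7 mod 23 = 1^2 * 7 = 1*7 = 7
  bit 1 = 1: r = r^2 * 7 mod 23 = 7^2 * 7 = 3*7 = 21
  bit 2 = 1: r = r^2 * 7 mod 23 = 21^2 * 7 = 4*7 = 5
  -> A = 5
B = 7^11 mod 23  (bits of 11 = 1011)
  bit 0 = 1: r = r^2 * 7 mod 23 = 1^2 * 7 = 1*7 = 7
  bit 1 = 0: r = r^2 mod 23 = 7^2 = 3
  bit 2 = 1: r = r^2 * 7 mod 23 = 3^2 * 7 = 9*7 = 17
  bit 3 = 1: r = r^2 * 7 mod 23 = 17^2 * 7 = 13*7 = 22
  -> B = 22
s = B^a = 22^7 mod 23  (bits of 7 = 111)
  bit 0 = 1: r = r^2 * 22 mod 23 = 1^2 * 22 = 1*22 = 22
  bit 1 = 1: r = r^2 * 22 mod 23 = 22^2 * 22 = 1*22 = 22
  bit 2 = 1: r = r^2 * 22 mod 23 = 22^2 * 22 = 1*22 = 22
  -> s = B^a = 22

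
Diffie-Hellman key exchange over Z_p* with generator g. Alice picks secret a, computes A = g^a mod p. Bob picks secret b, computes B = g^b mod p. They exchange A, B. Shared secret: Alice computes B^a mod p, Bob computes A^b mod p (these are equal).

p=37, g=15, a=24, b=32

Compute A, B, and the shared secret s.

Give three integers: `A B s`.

Answer: 10 33 26

Derivation:
A = 15^24 mod 37  (bits of 24 = 11000)
  bit 0 = 1: r = r^2 * 15 mod 37 = 1^2 * 15 = 1*15 = 15
  bit 1 = 1: r = r^2 * 15 mod 37 = 15^2 * 15 = 3*15 = 8
  bit 2 = 0: r = r^2 mod 37 = 8^2 = 27
  bit 3 = 0: r = r^2 mod 37 = 27^2 = 26
  bit 4 = 0: r = r^2 mod 37 = 26^2 = 10
  -> A = 10
B = 15^32 mod 37  (bits of 32 = 100000)
  bit 0 = 1: r = r^2 * 15 mod 37 = 1^2 * 15 = 1*15 = 15
  bit 1 = 0: r = r^2 mod 37 = 15^2 = 3
  bit 2 = 0: r = r^2 mod 37 = 3^2 = 9
  bit 3 = 0: r = r^2 mod 37 = 9^2 = 7
  bit 4 = 0: r = r^2 mod 37 = 7^2 = 12
  bit 5 = 0: r = r^2 mod 37 = 12^2 = 33
  -> B = 33
s = B^a = 33^24 mod 37  (bits of 24 = 11000)
  bit 0 = 1: r = r^2 * 33 mod 37 = 1^2 * 33 = 1*33 = 33
  bit 1 = 1: r = r^2 * 33 mod 37 = 33^2 * 33 = 16*33 = 10
  bit 2 = 0: r = r^2 mod 37 = 10^2 = 26
  bit 3 = 0: r = r^2 mod 37 = 26^2 = 10
  bit 4 = 0: r = r^2 mod 37 = 10^2 = 26
  -> s = B^a = 26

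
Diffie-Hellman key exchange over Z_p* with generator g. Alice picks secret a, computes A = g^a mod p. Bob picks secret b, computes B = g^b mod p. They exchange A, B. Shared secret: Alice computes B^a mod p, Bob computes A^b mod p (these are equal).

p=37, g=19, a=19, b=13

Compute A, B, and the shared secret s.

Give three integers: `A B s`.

A = 19^19 mod 37  (bits of 19 = 10011)
  bit 0 = 1: r = r^2 * 19 mod 37 = 1^2 * 19 = 1*19 = 19
  bit 1 = 0: r = r^2 mod 37 = 19^2 = 28
  bit 2 = 0: r = r^2 mod 37 = 28^2 = 7
  bit 3 = 1: r = r^2 * 19 mod 37 = 7^2 * 19 = 12*19 = 6
  bit 4 = 1: r = r^2 * 19 mod 37 = 6^2 * 19 = 36*19 = 18
  -> A = 18
B = 19^13 mod 37  (bits of 13 = 1101)
  bit 0 = 1: r = r^2 * 19 mod 37 = 1^2 * 19 = 1*19 = 19
  bit 1 = 1: r = r^2 * 19 mod 37 = 19^2 * 19 = 28*19 = 14
  bit 2 = 0: r = r^2 mod 37 = 14^2 = 11
  bit 3 = 1: r = r^2 * 19 mod 37 = 11^2 * 19 = 10*19 = 5
  -> B = 5
s = B^a = 5^19 mod 37  (bits of 19 = 10011)
  bit 0 = 1: r = r^2 * 5 mod 37 = 1^2 * 5 = 1*5 = 5
  bit 1 = 0: r = r^2 mod 37 = 5^2 = 25
  bit 2 = 0: r = r^2 mod 37 = 25^2 = 33
  bit 3 = 1: r = r^2 * 5 mod 37 = 33^2 * 5 = 16*5 = 6
  bit 4 = 1: r = r^2 * 5 mod 37 = 6^2 * 5 = 36*5 = 32
  -> s = B^a = 32

Answer: 18 5 32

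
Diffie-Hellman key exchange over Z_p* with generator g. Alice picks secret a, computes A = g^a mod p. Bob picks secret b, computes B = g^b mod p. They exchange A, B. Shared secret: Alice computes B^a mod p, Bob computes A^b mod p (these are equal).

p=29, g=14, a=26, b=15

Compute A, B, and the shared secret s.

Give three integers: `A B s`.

A = 14^26 mod 29  (bits of 26 = 11010)
  bit 0 = 1: r = r^2 * 14 mod 29 = 1^2 * 14 = 1*14 = 14
  bit 1 = 1: r = r^2 * 14 mod 29 = 14^2 * 14 = 22*14 = 18
  bit 2 = 0: r = r^2 mod 29 = 18^2 = 5
  bit 3 = 1: r = r^2 * 14 mod 29 = 5^2 * 14 = 25*14 = 2
  bit 4 = 0: r = r^2 mod 29 = 2^2 = 4
  -> A = 4
B = 14^15 mod 29  (bits of 15 = 1111)
  bit 0 = 1: r = r^2 * 14 mod 29 = 1^2 * 14 = 1*14 = 14
  bit 1 = 1: r = r^2 * 14 mod 29 = 14^2 * 14 = 22*14 = 18
  bit 2 = 1: r = r^2 * 14 mod 29 = 18^2 * 14 = 5*14 = 12
  bit 3 = 1: r = r^2 * 14 mod 29 = 12^2 * 14 = 28*14 = 15
  -> B = 15
s = B^a = 15^26 mod 29  (bits of 26 = 11010)
  bit 0 = 1: r = r^2 * 15 mod 29 = 1^2 * 15 = 1*15 = 15
  bit 1 = 1: r = r^2 * 15 mod 29 = 15^2 * 15 = 22*15 = 11
  bit 2 = 0: r = r^2 mod 29 = 11^2 = 5
  bit 3 = 1: r = r^2 * 15 mod 29 = 5^2 * 15 = 25*15 = 27
  bit 4 = 0: r = r^2 mod 29 = 27^2 = 4
  -> s = B^a = 4

Answer: 4 15 4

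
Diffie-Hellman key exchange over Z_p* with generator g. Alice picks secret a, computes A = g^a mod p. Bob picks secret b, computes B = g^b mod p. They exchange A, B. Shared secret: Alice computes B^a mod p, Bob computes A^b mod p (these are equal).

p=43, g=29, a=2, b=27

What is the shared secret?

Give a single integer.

A = 29^2 mod 43  (bits of 2 = 10)
  bit 0 = 1: r = r^2 * 29 mod 43 = 1^2 * 29 = 1*29 = 29
  bit 1 = 0: r = r^2 mod 43 = 29^2 = 24
  -> A = 24
B = 29^27 mod 43  (bits of 27 = 11011)
  bit 0 = 1: r = r^2 * 29 mod 43 = 1^2 * 29 = 1*29 = 29
  bit 1 = 1: r = r^2 * 29 mod 43 = 29^2 * 29 = 24*29 = 8
  bit 2 = 0: r = r^2 mod 43 = 8^2 = 21
  bit 3 = 1: r = r^2 * 29 mod 43 = 21^2 * 29 = 11*29 = 18
  bit 4 = 1: r = r^2 * 29 mod 43 = 18^2 * 29 = 23*29 = 22
  -> B = 22
s = B^a = 22^2 mod 43  (bits of 2 = 10)
  bit 0 = 1: r = r^2 * 22 mod 43 = 1^2 * 22 = 1*22 = 22
  bit 1 = 0: r = r^2 mod 43 = 22^2 = 11
  -> s = B^a = 11

Answer: 11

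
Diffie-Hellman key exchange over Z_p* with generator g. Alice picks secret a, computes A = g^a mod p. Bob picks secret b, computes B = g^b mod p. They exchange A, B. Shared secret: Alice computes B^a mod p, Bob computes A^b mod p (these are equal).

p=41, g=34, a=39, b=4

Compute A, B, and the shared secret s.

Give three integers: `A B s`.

Answer: 35 23 25

Derivation:
A = 34^39 mod 41  (bits of 39 = 100111)
  bit 0 = 1: r = r^2 * 34 mod 41 = 1^2 * 34 = 1*34 = 34
  bit 1 = 0: r = r^2 mod 41 = 34^2 = 8
  bit 2 = 0: r = r^2 mod 41 = 8^2 = 23
  bit 3 = 1: r = r^2 * 34 mod 41 = 23^2 * 34 = 37*34 = 28
  bit 4 = 1: r = r^2 * 34 mod 41 = 28^2 * 34 = 5*34 = 6
  bit 5 = 1: r = r^2 * 34 mod 41 = 6^2 * 34 = 36*34 = 35
  -> A = 35
B = 34^4 mod 41  (bits of 4 = 100)
  bit 0 = 1: r = r^2 * 34 mod 41 = 1^2 * 34 = 1*34 = 34
  bit 1 = 0: r = r^2 mod 41 = 34^2 = 8
  bit 2 = 0: r = r^2 mod 41 = 8^2 = 23
  -> B = 23
s = B^a = 23^39 mod 41  (bits of 39 = 100111)
  bit 0 = 1: r = r^2 * 23 mod 41 = 1^2 * 23 = 1*23 = 23
  bit 1 = 0: r = r^2 mod 41 = 23^2 = 37
  bit 2 = 0: r = r^2 mod 41 = 37^2 = 16
  bit 3 = 1: r = r^2 * 23 mod 41 = 16^2 * 23 = 10*23 = 25
  bit 4 = 1: r = r^2 * 23 mod 41 = 25^2 * 23 = 10*23 = 25
  bit 5 = 1: r = r^2 * 23 mod 41 = 25^2 * 23 = 10*23 = 25
  -> s = B^a = 25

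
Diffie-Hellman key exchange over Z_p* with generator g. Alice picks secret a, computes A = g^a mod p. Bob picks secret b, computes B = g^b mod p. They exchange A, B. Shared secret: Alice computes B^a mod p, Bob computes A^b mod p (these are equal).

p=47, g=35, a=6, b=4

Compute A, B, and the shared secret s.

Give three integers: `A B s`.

A = 35^6 mod 47  (bits of 6 = 110)
  bit 0 = 1: r = r^2 * 35 mod 47 = 1^2 * 35 = 1*35 = 35
  bit 1 = 1: r = r^2 * 35 mod 47 = 35^2 * 35 = 3*35 = 11
  bit 2 = 0: r = r^2 mod 47 = 11^2 = 27
  -> A = 27
B = 35^4 mod 47  (bits of 4 = 100)
  bit 0 = 1: r = r^2 * 35 mod 47 = 1^2 * 35 = 1*35 = 35
  bit 1 = 0: r = r^2 mod 47 = 35^2 = 3
  bit 2 = 0: r = r^2 mod 47 = 3^2 = 9
  -> B = 9
s = B^a = 9^6 mod 47  (bits of 6 = 110)
  bit 0 = 1: r = r^2 * 9 mod 47 = 1^2 * 9 = 1*9 = 9
  bit 1 = 1: r = r^2 * 9 mod 47 = 9^2 * 9 = 34*9 = 24
  bit 2 = 0: r = r^2 mod 47 = 24^2 = 12
  -> s = B^a = 12

Answer: 27 9 12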